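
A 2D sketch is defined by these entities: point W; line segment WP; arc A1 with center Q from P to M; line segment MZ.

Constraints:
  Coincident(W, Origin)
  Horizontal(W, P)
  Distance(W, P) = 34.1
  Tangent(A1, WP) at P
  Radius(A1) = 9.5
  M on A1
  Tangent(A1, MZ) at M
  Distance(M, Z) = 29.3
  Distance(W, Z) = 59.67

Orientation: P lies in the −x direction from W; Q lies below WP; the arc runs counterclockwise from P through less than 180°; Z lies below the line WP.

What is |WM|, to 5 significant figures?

44.418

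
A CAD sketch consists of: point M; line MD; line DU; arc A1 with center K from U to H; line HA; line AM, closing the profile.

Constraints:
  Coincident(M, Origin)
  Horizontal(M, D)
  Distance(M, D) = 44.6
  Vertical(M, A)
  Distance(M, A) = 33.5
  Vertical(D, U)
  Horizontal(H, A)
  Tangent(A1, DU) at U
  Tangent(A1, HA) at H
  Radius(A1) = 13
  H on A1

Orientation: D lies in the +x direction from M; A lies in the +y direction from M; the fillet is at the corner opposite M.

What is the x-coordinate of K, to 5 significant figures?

31.600

M is at the origin; MD is horizontal with |MD| = 44.6 and D on the +x side, so D = (44.600, 0.0000). MA is vertical with |MA| = 33.5 and A on the +y side, so A = (0.0000, 33.500). The virtual corner opposite M is at (44.600, 33.500). A1 meets DU tangentially, so KU is at right angles to DU and since A1 is tangent to HA there, KH ⟂ HA, with radius 13.0, so the center K sits 13.0 in from both sides at K = (31.600, 20.500). So K.x = 31.600.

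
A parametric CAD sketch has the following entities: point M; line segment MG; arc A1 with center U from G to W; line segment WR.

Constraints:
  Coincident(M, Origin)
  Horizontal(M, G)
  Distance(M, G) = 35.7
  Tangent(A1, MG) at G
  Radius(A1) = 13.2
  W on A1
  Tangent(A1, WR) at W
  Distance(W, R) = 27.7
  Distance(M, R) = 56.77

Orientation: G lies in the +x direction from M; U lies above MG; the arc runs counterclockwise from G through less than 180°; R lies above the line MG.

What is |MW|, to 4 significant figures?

51.23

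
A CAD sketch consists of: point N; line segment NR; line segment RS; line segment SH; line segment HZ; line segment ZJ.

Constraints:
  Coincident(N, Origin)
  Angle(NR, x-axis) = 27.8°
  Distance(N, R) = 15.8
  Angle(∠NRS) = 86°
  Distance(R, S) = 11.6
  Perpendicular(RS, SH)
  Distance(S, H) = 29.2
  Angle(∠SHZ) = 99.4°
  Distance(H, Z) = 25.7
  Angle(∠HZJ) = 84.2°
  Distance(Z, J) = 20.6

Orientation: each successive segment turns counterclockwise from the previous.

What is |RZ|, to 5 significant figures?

36.119

N is at the origin; NR runs at 27.8° with length 15.8, so R = (13.976, 7.3689). ∠NRS = 86.0° gives RS at 121.80° from the x-axis; with |RS| = 11.6, S = (7.8637, 17.228). RS ⟂ SH, so SH runs at -148.20°; with |SH| = 29.2, H = (-16.953, 1.8406). ∠SHZ = 99.4° gives HZ at -67.600° from the x-axis; with |HZ| = 25.7, Z = (-7.1597, -21.920). Then |RZ| = |Z − R| = 36.119.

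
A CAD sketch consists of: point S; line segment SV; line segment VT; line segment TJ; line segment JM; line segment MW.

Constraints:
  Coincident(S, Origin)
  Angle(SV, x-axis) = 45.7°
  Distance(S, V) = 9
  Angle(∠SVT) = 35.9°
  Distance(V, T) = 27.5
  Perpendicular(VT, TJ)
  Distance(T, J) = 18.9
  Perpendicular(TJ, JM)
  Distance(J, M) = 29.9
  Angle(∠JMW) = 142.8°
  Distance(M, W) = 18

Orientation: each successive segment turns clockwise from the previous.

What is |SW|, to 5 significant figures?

24.184

S is at the origin; SV runs at 45.7° with length 9.0, so V = (6.2857, 6.4412). ∠SVT = 35.9° gives VT at -98.400° from the x-axis; with |VT| = 27.5, T = (2.2685, -20.764). VT is perpendicular to TJ, so TJ runs at 171.60°; with |TJ| = 18.9, J = (-16.429, -18.003). TJ is perpendicular to JM, so JM runs at 81.600°; with |JM| = 29.9, M = (-12.061, 11.576). ∠JMW = 142.8° gives MW at 44.400° from the x-axis; with |MW| = 18.0, W = (0.79960, 24.170). Then |SW| = |W − S| = 24.184.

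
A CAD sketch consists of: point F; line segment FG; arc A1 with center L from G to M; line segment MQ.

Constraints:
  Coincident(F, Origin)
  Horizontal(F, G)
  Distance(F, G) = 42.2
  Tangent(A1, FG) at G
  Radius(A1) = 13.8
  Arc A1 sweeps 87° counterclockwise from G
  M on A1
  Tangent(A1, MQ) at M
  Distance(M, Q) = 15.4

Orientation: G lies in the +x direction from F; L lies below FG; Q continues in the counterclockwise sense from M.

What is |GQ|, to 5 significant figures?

31.978

On A1, G sits at bearing 90° from L; an 87° counterclockwise sweep puts M at bearing 177°, so M = L + 13.8·(cos 177°, sin 177°) = (28.419, -13.078). Tangency of A1 to MQ means the radius LM is perpendicular to MQ, so MQ runs along (−sin 177°, cos 177°); with |MQ| = 15.4, Q = (27.613, -28.457). Then |GQ| = |Q − G| = 31.978.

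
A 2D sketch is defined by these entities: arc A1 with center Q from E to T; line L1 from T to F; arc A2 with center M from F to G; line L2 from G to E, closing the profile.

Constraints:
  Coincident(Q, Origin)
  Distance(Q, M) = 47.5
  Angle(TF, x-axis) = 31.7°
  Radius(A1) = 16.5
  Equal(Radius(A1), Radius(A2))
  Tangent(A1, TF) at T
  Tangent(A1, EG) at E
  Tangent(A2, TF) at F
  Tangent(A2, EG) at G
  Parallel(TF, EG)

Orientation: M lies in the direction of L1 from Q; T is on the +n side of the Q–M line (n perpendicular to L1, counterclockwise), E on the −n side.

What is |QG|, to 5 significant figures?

50.284

Tangency of A1 to both parallel lines with radius 16.5 puts T and E at Q ± 16.5·n: T = (-8.6703, 14.038), E = (8.6703, -14.038). Equal radii place F and G the same way about M: F = M + 16.5·n = (31.743, 38.998), G = M − 16.5·n = (49.084, 10.922). Then |QG| = |G − Q| = 50.284.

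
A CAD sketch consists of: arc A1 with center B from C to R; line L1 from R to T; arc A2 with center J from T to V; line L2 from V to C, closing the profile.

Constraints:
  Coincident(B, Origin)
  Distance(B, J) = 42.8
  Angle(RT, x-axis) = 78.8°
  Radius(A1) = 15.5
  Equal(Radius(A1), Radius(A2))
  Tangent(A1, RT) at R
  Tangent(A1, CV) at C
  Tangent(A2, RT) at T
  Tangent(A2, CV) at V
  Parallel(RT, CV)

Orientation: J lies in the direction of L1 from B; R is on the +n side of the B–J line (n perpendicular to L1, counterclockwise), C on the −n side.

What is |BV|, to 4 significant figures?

45.52

The slot axis is L1's direction at 78.8°, so u = (cos 78.8°, sin 78.8°) = (0.1942, 0.9810) and n = (−sin 78.8°, cos 78.8°) = (-0.9810, 0.1942). B is at the origin and J lies 42.8 along u from B, so J = 42.8·u = (8.313, 41.98). Tangency of A1 to both parallel lines with radius 15.5 puts R and C at B ± 15.5·n: R = (-15.20, 3.011), C = (15.20, -3.011). Equal radii place T and V the same way about J: T = J + 15.5·n = (-6.892, 45.00), V = J − 15.5·n = (23.52, 38.97). Then |BV| = |V − B| = 45.52.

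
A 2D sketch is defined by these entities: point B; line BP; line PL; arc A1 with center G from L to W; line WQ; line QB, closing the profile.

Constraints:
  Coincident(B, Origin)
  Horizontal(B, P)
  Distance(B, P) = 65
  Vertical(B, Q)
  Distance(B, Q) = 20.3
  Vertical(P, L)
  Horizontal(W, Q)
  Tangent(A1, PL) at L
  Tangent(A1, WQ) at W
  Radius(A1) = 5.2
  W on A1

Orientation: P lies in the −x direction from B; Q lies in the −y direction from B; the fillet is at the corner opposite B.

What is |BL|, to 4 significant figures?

66.73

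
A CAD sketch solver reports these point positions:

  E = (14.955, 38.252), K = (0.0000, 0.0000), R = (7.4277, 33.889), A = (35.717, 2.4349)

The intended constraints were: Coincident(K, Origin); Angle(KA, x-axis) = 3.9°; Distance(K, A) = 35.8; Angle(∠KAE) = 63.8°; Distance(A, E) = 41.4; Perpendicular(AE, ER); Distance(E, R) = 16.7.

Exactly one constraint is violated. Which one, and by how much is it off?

Distance(E, R) = 16.7 — off by 8.00.

K = (0.00, 0.00) ✓; KA at 3.900° ✓; |KA| = 35.80 ✓; ∠KAE = 63.80° ✓; |AE| = 41.40 ✓; ∠(AE, ER) = 90.00° ✓; |ER| = 8.700 ✗.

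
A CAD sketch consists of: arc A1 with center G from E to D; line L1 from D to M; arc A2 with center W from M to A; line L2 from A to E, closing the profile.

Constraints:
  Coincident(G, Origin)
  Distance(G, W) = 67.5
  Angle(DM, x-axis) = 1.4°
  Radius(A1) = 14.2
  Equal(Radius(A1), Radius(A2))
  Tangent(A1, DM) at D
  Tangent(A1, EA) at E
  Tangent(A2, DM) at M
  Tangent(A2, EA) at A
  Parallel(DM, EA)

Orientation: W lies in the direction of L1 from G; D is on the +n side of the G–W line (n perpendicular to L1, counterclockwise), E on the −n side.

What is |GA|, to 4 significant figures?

68.98

Tangency of A1 to both parallel lines with radius 14.2 puts D and E at G ± 14.2·n: D = (-0.3469, 14.20), E = (0.3469, -14.20). Equal radii place M and A the same way about W: M = W + 14.2·n = (67.13, 15.84), A = W − 14.2·n = (67.83, -12.55). Then |GA| = |A − G| = 68.98.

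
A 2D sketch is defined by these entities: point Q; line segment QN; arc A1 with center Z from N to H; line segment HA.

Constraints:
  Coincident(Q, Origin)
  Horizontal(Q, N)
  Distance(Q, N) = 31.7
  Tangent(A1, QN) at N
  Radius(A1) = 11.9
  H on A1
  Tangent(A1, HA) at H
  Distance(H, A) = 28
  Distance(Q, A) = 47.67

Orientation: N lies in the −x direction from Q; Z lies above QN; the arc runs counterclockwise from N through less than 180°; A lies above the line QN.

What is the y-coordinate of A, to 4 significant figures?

41.29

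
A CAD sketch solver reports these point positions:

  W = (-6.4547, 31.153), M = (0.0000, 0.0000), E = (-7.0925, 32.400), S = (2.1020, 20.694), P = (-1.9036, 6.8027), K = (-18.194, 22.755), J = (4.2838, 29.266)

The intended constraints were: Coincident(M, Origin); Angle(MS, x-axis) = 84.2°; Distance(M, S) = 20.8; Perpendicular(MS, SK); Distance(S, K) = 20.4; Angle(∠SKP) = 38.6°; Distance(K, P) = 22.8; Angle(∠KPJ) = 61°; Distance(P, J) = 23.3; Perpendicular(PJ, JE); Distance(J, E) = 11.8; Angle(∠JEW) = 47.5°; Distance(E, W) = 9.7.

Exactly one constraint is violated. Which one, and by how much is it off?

Distance(E, W) = 9.7 — off by 8.30.

M = (0.00, 0.00) ✓; MS at 84.20° ✓; |MS| = 20.80 ✓; ∠(MS, SK) = 90.00° ✓; |SK| = 20.40 ✓; ∠SKP = 38.60° ✓; |KP| = 22.80 ✓; ∠KPJ = 61.00° ✓; |PJ| = 23.30 ✓; ∠(PJ, JE) = 90.00° ✓; |JE| = 11.80 ✓; ∠JEW = 47.51° ✓; |EW| = 1.401 ✗.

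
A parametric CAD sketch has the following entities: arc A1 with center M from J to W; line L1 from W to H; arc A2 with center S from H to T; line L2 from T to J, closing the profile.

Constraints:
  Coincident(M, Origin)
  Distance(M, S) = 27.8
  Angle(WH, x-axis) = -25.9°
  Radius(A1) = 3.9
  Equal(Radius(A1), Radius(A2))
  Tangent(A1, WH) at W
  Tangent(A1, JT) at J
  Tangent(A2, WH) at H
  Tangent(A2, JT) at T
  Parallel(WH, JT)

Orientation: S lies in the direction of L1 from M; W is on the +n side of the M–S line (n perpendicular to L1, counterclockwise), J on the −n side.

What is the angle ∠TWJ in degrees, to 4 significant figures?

74.33°

Tangency of A1 to both parallel lines with radius 3.9 puts W and J at M ± 3.9·n: W = (1.704, 3.508), J = (-1.704, -3.508). Equal radii place H and T the same way about S: H = S + 3.9·n = (26.71, -8.635), T = S − 3.9·n = (23.30, -15.65). Then cos ∠TWJ = WT·WJ / (|WT||WJ|), giving 74.33°.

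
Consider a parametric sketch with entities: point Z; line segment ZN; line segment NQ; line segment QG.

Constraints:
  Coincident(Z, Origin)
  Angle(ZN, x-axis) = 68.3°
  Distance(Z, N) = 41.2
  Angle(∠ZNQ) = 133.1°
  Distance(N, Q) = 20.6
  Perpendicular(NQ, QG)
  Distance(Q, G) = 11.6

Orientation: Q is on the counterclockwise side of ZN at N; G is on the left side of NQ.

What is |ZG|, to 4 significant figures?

52.14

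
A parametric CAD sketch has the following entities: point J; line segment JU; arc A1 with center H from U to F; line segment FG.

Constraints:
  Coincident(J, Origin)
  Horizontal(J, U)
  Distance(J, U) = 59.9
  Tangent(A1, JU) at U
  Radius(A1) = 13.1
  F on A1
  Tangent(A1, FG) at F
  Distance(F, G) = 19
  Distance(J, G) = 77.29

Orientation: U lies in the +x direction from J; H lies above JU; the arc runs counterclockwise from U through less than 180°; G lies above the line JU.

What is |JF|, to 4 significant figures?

74.41

Checks: |HF| = 13.10 ✓; ∠(HF, FG) = 90.00° ✓; |FG| = 19.00 ✓; |JG| = 77.29 ✓.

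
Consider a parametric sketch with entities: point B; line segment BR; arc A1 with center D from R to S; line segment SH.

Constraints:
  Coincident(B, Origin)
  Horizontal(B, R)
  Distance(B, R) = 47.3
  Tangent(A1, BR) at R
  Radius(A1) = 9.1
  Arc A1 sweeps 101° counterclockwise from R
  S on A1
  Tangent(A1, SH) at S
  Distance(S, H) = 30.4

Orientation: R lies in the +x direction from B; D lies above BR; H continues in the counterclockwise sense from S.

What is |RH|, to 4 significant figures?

40.80

B is at the origin; BR is horizontal with |BR| = 47.3 and R on the +x side, so R = (47.30, 0.000). A1 meets BR tangentially, so DR is at right angles to BR, so D = R + (0, 9.1) = (47.30, 9.100). On A1, R sits at bearing -90° from D; a 101° counterclockwise sweep puts S at bearing 11°, so S = D + 9.1·(cos 11°, sin 11°) = (56.23, 10.84). Tangency of A1 to SH means the radius DS is perpendicular to SH, so SH runs along (−sin 11°, cos 11°); with |SH| = 30.4, H = (50.43, 40.68). Then |RH| = |H − R| = 40.80.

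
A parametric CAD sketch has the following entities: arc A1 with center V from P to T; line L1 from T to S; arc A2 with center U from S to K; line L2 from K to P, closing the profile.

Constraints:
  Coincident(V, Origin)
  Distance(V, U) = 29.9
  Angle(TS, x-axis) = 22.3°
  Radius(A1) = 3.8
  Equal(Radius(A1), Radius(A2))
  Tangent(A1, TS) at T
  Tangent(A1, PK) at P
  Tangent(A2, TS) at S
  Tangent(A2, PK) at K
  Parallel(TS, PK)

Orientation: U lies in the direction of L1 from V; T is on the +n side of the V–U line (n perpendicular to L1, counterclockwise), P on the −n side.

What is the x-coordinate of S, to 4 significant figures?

26.22

The slot axis is L1's direction at 22.3°, so u = (cos 22.3°, sin 22.3°) = (0.9252, 0.3795) and n = (−sin 22.3°, cos 22.3°) = (-0.3795, 0.9252). V is at the origin and U lies 29.9 along u from V, so U = 29.9·u = (27.66, 11.35). Tangency of A1 to both parallel lines with radius 3.8 puts T and P at V ± 3.8·n: T = (-1.442, 3.516), P = (1.442, -3.516). Equal radii place S and K the same way about U: S = U + 3.8·n = (26.22, 14.86), K = U − 3.8·n = (29.11, 7.830). So S.x = 26.22.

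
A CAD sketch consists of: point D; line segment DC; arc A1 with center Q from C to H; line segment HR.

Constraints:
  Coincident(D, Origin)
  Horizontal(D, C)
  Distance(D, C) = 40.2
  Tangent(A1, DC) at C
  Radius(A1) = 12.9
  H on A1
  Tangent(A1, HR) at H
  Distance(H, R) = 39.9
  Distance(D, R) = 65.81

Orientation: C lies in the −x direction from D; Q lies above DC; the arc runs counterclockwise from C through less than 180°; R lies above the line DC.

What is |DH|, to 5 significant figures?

31.833

Checks: D.y = 0.00, C.y = 0.00 ✓; |QC| = 12.90 ✓; |QH| = 12.90 ✓; ∠(QH, HR) = 90.00° ✓; |HR| = 39.90 ✓; |DR| = 65.81 ✓.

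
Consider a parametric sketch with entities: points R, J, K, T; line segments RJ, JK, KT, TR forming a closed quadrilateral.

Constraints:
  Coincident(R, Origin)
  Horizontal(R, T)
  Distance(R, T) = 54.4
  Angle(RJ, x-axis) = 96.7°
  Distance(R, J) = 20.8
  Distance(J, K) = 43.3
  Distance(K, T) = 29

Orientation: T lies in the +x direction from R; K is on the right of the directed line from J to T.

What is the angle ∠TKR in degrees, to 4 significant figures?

137.1°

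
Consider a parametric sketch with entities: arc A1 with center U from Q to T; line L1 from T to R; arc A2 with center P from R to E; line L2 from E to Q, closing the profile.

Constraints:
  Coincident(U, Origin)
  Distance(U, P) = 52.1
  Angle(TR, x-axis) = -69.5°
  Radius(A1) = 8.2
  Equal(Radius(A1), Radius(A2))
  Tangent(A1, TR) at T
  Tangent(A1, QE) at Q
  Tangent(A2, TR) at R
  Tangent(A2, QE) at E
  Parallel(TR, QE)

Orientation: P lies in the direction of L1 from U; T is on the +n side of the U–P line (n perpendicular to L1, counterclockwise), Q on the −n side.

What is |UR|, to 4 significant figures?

52.74

The slot axis is L1's direction at -69.5°, so u = (cos -69.5°, sin -69.5°) = (0.3502, -0.9367) and n = (−sin -69.5°, cos -69.5°) = (0.9367, 0.3502). U is at the origin and P lies 52.1 along u from U, so P = 52.1·u = (18.25, -48.80). Tangency of A1 to both parallel lines with radius 8.2 puts T and Q at U ± 8.2·n: T = (7.681, 2.872), Q = (-7.681, -2.872). Equal radii place R and E the same way about P: R = P + 8.2·n = (25.93, -45.93), E = P − 8.2·n = (10.57, -51.67). Then |UR| = |R − U| = 52.74.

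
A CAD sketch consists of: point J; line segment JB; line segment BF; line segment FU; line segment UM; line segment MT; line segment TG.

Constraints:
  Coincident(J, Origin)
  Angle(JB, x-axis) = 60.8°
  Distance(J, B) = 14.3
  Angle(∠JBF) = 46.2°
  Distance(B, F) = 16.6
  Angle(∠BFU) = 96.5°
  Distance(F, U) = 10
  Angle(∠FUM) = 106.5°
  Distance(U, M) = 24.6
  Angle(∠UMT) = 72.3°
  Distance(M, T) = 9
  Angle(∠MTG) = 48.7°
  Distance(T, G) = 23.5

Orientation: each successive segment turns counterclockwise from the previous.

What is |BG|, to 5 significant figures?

27.773

J is at the origin; JB runs at 60.8° with length 14.3, so B = (6.9764, 12.483). ∠JBF = 46.2° gives BF at -165.40° from the x-axis; with |BF| = 16.6, F = (-9.0876, 8.2984). ∠BFU = 96.5° gives FU at -81.900° from the x-axis; with |FU| = 10.0, U = (-7.6786, -1.6018). ∠FUM = 106.5° gives UM at -8.4000° from the x-axis; with |UM| = 24.6, M = (16.658, -5.1954). ∠UMT = 72.3° gives MT at 99.300° from the x-axis; with |MT| = 9.0, T = (15.203, 3.6863). ∠MTG = 48.7° gives TG at -129.40° from the x-axis; with |TG| = 23.5, G = (0.28693, -14.473). Then |BG| = |G − B| = 27.773.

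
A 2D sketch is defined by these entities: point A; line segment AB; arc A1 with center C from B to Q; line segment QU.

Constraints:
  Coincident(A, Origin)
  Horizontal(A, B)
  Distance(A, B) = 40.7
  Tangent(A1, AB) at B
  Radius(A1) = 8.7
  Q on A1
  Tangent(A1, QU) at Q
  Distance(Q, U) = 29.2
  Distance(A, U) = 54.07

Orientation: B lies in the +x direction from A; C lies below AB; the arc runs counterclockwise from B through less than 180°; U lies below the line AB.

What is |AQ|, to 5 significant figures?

33.750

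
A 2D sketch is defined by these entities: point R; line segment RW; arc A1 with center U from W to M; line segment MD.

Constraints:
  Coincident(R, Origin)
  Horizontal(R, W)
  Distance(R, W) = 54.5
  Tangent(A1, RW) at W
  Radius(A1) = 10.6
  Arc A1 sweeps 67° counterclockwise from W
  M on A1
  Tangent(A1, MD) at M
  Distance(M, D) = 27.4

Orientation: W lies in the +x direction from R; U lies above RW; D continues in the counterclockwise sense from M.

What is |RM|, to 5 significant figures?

64.581

R is at the origin; RW is horizontal with |RW| = 54.5 and W on the +x side, so W = (54.500, 0.0000). The tangent condition forces UW to be normal to RW, so U = W + (0, 10.6) = (54.500, 10.600). On A1, W sits at bearing -90° from U; a 67° counterclockwise sweep puts M at bearing -23°, so M = U + 10.6·(cos -23°, sin -23°) = (64.257, 6.4583). Then |RM| = |M − R| = 64.581.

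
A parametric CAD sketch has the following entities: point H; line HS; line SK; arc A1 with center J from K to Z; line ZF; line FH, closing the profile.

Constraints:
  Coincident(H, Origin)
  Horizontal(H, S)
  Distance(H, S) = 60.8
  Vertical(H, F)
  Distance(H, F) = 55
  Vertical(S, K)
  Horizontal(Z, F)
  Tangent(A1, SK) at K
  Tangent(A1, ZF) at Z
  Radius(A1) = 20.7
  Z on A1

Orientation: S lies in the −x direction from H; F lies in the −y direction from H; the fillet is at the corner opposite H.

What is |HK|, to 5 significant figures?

69.808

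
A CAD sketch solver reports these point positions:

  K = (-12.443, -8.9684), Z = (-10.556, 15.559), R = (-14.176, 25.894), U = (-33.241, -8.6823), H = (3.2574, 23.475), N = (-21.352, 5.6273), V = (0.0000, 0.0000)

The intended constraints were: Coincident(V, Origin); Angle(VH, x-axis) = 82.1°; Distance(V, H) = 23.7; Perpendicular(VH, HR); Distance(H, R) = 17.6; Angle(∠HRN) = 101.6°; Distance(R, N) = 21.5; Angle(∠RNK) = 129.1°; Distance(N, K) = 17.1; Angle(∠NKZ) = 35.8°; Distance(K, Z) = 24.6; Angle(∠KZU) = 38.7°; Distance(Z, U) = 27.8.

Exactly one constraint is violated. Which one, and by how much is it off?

Distance(Z, U) = 27.8 — off by 5.40.

V = (0.00, 0.00) ✓; VH at 82.10° ✓; |VH| = 23.70 ✓; ∠(VH, HR) = 90.00° ✓; |HR| = 17.60 ✓; ∠HRN = 101.6° ✓; |RN| = 21.50 ✓; ∠RNK = 129.1° ✓; |NK| = 17.10 ✓; ∠NKZ = 35.80° ✓; |KZ| = 24.60 ✓; ∠KZU = 38.70° ✓; |ZU| = 33.20 ✗.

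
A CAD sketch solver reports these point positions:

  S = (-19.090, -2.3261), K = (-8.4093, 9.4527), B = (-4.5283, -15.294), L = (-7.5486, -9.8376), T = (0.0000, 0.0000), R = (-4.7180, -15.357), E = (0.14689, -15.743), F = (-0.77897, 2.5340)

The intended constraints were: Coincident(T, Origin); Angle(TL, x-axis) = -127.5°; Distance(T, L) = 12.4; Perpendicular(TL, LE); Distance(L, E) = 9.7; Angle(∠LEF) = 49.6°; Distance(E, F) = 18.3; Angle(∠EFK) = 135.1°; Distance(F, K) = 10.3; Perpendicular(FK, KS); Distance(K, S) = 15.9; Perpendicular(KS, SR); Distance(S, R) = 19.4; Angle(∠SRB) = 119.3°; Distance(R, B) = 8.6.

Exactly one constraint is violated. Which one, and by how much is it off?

Distance(R, B) = 8.6 — off by 8.40.

T = (0.00, 0.00) ✓; TL at -127.5° ✓; |TL| = 12.40 ✓; ∠(TL, LE) = 90.00° ✓; |LE| = 9.700 ✓; ∠LEF = 49.60° ✓; |EF| = 18.30 ✓; ∠EFK = 135.1° ✓; |FK| = 10.30 ✓; ∠(FK, KS) = 90.00° ✓; |KS| = 15.90 ✓; ∠(KS, SR) = 90.00° ✓; |SR| = 19.40 ✓; ∠SRB = 119.4° ✓; |RB| = 0.1999 ✗.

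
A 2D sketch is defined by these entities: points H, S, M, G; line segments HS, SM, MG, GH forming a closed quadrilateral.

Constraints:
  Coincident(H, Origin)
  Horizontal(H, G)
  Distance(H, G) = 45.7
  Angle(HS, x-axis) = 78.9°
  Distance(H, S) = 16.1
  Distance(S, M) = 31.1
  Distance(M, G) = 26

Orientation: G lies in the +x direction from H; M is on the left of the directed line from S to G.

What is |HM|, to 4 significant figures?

40.48

H is at the origin; H and G share the same y with |HG| = 45.7 and G in +x, so G = (45.7, 0). HS runs at 78.9° with |HS| = 16.1, so S = (3.100, 15.80). M is determined by |SM| = 31.1 and |MG| = 26.0 together: it lies at the intersection of circle(S, 31.1) and circle(G, 26.0). With |SG| = 45.44, the foot of the radical line on SG is 25.92 from S and the perpendicular offset is √(31.1² − 25.92²) = 17.18. Taking the left-of-SG solution: M = (33.38, 22.90).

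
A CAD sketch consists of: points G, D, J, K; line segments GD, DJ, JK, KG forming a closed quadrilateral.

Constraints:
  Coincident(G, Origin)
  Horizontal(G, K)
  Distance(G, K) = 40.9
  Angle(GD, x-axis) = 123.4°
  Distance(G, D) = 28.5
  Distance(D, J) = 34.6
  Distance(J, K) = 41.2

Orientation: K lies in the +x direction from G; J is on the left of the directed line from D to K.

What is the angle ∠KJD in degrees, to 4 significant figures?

107.8°

G is at the origin; G and K share the same y with |GK| = 40.9 and K in +x, so K = (40.9, 0). GD runs at 123.4° with |GD| = 28.5, so D = (-15.69, 23.79). J is determined by |DJ| = 34.6 and |JK| = 41.2 together: it lies at the intersection of circle(D, 34.6) and circle(K, 41.2). With |DK| = 61.39, the foot of the radical line on DK is 26.62 from D and the perpendicular offset is √(34.6² − 26.62²) = 22.10. Taking the left-of-DK solution: J = (17.42, 33.85).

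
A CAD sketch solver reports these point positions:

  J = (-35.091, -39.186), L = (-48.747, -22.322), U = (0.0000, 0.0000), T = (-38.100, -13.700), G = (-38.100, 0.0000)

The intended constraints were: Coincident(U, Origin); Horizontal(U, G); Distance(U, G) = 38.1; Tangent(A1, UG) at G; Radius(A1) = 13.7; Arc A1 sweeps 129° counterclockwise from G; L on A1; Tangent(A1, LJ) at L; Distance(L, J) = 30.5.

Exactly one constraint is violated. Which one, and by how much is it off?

Distance(L, J) = 30.5 — off by 8.80.

U = (0.00, 0.00) ✓; U.y = 0.00, G.y = 0.00 ✓; |UG| = 38.10 ✓; ∠(TG, GU) = 90.00° ✓; |TG| = 13.70 ✓; bearing(T→L) − bearing(T→G) = 129.0° ✓; |TL| = 13.70 ✓; ∠(TL, LJ) = 90.00° ✓; |LJ| = 21.70 ✗.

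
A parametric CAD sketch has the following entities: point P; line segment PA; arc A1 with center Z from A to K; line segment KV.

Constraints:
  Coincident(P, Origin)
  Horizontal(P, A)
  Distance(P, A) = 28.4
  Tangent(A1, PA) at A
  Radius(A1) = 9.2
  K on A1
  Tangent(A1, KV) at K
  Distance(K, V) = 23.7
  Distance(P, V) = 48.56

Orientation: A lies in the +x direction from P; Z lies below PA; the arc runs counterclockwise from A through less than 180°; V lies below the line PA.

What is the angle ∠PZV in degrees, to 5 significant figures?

122.72°

P is at the origin; PA is horizontal with |PA| = 28.4 and A on the +x side, so A = (28.400, 0.0000). Tangency of A1 to PA means the radius ZA is perpendicular to PA, so Z = A + (0, -9.2) = (28.400, -9.2000). Since ZK ⟂ KV (tangency), |ZV| = √(9.2² + 23.7²) = 25.423 regardless of where K sits on A1. So V lies on both circle(P, 48.56) and circle(Z, 25.423); the below-PA intersection is V = (34.883, -33.783). K is the foot of the tangent from V: K = (20.956, -14.606).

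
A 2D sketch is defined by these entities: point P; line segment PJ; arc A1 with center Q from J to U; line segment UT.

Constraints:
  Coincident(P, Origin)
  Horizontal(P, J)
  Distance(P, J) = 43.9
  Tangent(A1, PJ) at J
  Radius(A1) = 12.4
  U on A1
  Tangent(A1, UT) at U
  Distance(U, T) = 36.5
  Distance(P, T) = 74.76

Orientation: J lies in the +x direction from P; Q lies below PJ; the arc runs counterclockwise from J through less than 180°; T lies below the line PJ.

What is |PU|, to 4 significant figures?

39.59

P is at the origin; PJ is horizontal with |PJ| = 43.9 and J on the +x side, so J = (43.90, 0.000). Since A1 is tangent to PJ there, QJ ⟂ PJ, so Q = J + (0, -12.4) = (43.90, -12.40). Since QU ⟂ UT (tangency), |QT| = √(12.4² + 36.5²) = 38.55 regardless of where U sits on A1. So T lies on both circle(P, 74.76) and circle(Q, 38.55); the below-PJ intersection is T = (56.66, -48.78). U is the foot of the tangent from T: U = (34.14, -20.05).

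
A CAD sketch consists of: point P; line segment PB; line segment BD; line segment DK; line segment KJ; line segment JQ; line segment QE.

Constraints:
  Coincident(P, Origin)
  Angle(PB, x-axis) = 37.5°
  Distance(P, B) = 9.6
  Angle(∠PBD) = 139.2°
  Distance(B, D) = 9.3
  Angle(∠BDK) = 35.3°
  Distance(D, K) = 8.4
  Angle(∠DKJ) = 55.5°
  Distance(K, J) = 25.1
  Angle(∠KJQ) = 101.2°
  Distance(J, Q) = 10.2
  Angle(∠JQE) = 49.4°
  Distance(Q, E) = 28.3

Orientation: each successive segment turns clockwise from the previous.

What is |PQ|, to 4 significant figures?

34.56

∠DKJ = 55.5° gives KJ at 87.50° from the x-axis; with |KJ| = 25.1, J = (10.87, 25.93). ∠KJQ = 101.2° gives JQ at 8.700° from the x-axis; with |JQ| = 10.2, Q = (20.95, 27.48). Then |PQ| = |Q − P| = 34.56.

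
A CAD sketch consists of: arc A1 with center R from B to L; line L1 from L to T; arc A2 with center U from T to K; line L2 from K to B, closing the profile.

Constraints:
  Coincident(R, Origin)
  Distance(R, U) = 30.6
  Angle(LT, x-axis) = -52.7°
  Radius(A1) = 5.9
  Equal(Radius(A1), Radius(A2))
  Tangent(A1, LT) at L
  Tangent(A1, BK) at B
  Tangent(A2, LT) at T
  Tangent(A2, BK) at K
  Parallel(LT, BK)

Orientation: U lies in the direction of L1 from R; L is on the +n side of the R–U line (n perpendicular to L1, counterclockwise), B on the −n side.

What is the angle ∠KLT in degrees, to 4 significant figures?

21.09°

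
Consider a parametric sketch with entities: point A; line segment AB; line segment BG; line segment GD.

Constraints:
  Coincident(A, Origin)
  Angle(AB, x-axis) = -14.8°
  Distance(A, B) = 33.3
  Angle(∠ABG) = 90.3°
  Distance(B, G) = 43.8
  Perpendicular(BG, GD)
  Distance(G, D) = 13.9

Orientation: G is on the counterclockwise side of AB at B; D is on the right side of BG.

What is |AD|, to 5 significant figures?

64.510

∠ABG = 90.3°, so BG runs at -14.8° + (180° − 90.3°) = 74.900° from the x-axis; with |BG| = 43.8, G = B + 43.8·(cos 74.900°, sin 74.900°) = (43.605, 33.781). BG ⟂ GD; with |GD| = 13.9 on the right of BG, D = G + 13.9·(0.96547, -0.26050) = (57.025, 30.160). Then |AD| = |D − A| = 64.510.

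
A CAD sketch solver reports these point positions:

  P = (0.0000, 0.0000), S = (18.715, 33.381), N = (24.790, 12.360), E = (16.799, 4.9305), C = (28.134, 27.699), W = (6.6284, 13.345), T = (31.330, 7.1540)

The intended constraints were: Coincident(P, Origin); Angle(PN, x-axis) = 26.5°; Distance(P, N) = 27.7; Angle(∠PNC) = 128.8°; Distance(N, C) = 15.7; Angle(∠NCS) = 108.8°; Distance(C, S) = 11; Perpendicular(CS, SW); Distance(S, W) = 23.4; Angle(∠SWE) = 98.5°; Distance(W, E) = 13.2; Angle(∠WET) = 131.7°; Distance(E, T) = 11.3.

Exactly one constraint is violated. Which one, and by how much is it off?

Distance(E, T) = 11.3 — off by 3.40.

P = (0.00, 0.00) ✓; PN at 26.50° ✓; |PN| = 27.70 ✓; ∠PNC = 128.8° ✓; |NC| = 15.70 ✓; ∠NCS = 108.8° ✓; |CS| = 11.00 ✓; ∠(CS, SW) = 90.00° ✓; |SW| = 23.40 ✓; ∠SWE = 98.50° ✓; |WE| = 13.20 ✓; ∠WET = 131.7° ✓; |ET| = 14.70 ✗.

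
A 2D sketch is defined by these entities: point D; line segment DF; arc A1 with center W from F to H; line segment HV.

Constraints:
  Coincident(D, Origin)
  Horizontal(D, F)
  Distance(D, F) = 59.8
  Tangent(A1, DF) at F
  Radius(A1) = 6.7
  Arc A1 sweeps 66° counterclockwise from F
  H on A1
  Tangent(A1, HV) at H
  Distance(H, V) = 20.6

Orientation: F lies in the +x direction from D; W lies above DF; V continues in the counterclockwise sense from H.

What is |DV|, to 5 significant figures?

77.717

D is at the origin; D and F share the same y with |DF| = 59.8 and F on the +x side, so F = (59.800, 0.0000). Since A1 is tangent to DF there, WF ⟂ DF, so W = F + (0, 6.7) = (59.800, 6.7000). On A1, F sits at bearing -90° from W; a 66° counterclockwise sweep puts H at bearing -24°, so H = W + 6.7·(cos -24°, sin -24°) = (65.921, 3.9749). The tangent condition forces WH to be normal to HV, so HV runs along (−sin -24°, cos -24°); with |HV| = 20.6, V = (74.300, 22.794). Then |DV| = |V − D| = 77.717.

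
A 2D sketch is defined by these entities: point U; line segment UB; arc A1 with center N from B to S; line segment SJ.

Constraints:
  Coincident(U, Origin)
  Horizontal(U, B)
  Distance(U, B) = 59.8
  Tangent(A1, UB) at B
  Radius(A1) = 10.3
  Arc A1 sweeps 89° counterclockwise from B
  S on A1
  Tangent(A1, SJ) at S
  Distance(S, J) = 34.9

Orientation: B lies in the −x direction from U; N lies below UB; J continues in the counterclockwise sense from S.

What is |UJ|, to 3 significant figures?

83.8

U is at the origin; UB is horizontal with |UB| = 59.8 and B on the −x side, so B = (-59.8, 0.00). The tangent condition forces NB to be normal to UB, so N = B + (0, -10.3) = (-59.8, -10.3). On A1, B sits at bearing 90° from N; an 89° counterclockwise sweep puts S at bearing 179°, so S = N + 10.3·(cos 179°, sin 179°) = (-70.1, -10.1). Since A1 is tangent to SJ there, NS ⟂ SJ, so SJ runs along (−sin 179°, cos 179°); with |SJ| = 34.9, J = (-70.7, -45.0). Then |UJ| = |J − U| = 83.8.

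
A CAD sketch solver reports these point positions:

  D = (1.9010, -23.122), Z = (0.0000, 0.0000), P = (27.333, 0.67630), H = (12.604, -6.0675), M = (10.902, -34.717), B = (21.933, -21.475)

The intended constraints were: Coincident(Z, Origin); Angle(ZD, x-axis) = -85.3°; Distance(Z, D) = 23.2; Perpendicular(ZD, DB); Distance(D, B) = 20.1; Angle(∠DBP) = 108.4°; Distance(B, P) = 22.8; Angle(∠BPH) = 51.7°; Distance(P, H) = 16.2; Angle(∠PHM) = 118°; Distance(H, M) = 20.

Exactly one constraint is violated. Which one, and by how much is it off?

Distance(H, M) = 20 — off by 8.70.

Z = (0.00, 0.00) ✓; ZD at -85.30° ✓; |ZD| = 23.20 ✓; ∠(ZD, DB) = 90.00° ✓; |DB| = 20.10 ✓; ∠DBP = 108.4° ✓; |BP| = 22.80 ✓; ∠BPH = 51.70° ✓; |PH| = 16.20 ✓; ∠PHM = 118.0° ✓; |HM| = 28.70 ✗.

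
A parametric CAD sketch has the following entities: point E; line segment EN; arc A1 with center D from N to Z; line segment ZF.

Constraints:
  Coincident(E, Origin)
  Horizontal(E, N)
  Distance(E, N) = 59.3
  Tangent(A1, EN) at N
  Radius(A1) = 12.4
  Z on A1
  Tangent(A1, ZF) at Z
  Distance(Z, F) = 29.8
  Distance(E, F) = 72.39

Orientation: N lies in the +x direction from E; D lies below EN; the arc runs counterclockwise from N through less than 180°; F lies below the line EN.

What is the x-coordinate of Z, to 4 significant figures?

47.54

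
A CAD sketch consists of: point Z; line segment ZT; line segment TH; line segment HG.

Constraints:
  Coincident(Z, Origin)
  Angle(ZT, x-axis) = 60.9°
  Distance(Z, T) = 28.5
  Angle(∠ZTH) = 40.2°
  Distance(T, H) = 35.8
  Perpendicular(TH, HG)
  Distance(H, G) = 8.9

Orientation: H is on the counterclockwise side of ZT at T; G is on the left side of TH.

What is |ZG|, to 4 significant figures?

16.94

Z is at the origin; ZT runs at 60.9° with length 28.5, so T = 28.5·(cos 60.9°, sin 60.9°) = (13.86, 24.90). ∠ZTH = 40.2°, so TH runs at 60.9° + (180° − 40.2°) = 200.7° from the x-axis; with |TH| = 35.8, H = T + 35.8·(cos 200.7°, sin 200.7°) = (-19.63, 12.25). The perpendicularity gives HG at right angles to TH; with |HG| = 8.9 on the left of TH, G = H + 8.9·(0.3535, -0.9354) = (-16.48, 3.923). Then |ZG| = |G − Z| = 16.94.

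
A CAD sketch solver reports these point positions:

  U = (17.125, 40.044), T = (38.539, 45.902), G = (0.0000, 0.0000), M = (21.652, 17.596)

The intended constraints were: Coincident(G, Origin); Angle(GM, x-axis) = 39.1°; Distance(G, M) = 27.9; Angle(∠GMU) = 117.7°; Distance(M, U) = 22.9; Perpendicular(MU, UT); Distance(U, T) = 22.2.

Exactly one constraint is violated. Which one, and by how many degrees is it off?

Perpendicular(MU, UT) — off by 3.90°.

G = (0.00, 0.00) ✓; GM at 39.10° ✓; |GM| = 27.90 ✓; ∠GMU = 117.7° ✓; |MU| = 22.90 ✓; ∠(MU, UT) = 86.10° ✗; |UT| = 22.20 ✓.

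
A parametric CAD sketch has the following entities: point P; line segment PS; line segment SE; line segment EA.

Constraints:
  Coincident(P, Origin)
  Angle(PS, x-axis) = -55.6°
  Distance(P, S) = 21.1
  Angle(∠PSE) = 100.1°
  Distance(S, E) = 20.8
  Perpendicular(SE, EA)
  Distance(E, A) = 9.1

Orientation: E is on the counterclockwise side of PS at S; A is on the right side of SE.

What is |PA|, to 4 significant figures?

38.63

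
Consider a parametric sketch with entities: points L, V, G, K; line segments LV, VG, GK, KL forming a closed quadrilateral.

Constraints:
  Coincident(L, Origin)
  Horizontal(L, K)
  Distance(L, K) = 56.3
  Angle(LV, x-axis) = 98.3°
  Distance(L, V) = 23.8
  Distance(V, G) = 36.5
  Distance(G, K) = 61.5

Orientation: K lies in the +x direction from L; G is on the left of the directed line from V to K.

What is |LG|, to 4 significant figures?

54.76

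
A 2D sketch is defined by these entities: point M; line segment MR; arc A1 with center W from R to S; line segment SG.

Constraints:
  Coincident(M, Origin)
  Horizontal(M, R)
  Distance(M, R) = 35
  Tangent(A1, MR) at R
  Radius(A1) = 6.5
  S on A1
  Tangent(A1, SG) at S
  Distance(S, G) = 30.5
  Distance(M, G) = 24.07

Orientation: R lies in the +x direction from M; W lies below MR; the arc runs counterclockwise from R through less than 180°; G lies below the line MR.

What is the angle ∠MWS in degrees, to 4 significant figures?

36.37°

M is at the origin; M and R share the same y with |MR| = 35.0 and R on the +x side, so R = (35.00, 0.000). Since A1 is tangent to MR there, WR ⟂ MR, so W = R + (0, -6.5) = (35.00, -6.500). Since WS ⟂ SG (tangency), |WG| = √(6.5² + 30.5²) = 31.18 regardless of where S sits on A1. So G lies on both circle(M, 24.07) and circle(W, 31.18); the below-MR intersection is G = (8.291, -22.60). S is the foot of the tangent from G: S = (30.56, -1.754).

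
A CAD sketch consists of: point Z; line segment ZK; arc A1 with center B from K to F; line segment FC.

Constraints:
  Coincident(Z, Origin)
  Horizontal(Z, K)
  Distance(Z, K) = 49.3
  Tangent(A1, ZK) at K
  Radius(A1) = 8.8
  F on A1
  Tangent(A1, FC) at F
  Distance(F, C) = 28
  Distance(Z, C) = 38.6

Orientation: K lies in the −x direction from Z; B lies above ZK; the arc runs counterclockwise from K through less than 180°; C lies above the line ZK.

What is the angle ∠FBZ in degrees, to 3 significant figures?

22.3°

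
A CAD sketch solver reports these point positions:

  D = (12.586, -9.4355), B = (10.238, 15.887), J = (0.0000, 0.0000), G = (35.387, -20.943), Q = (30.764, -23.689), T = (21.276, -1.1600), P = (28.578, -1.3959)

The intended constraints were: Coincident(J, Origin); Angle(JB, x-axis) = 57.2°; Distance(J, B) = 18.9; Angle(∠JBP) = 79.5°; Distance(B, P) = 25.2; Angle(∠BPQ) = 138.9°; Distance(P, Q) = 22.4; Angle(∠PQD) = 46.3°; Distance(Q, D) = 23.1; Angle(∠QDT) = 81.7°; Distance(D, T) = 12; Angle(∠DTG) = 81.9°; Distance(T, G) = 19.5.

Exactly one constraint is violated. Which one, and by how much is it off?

Distance(T, G) = 19.5 — off by 4.80.

J = (0.00, 0.00) ✓; JB at 57.20° ✓; |JB| = 18.90 ✓; ∠JBP = 79.50° ✓; |BP| = 25.20 ✓; ∠BPQ = 138.9° ✓; |PQ| = 22.40 ✓; ∠PQD = 46.30° ✓; |QD| = 23.10 ✓; ∠QDT = 81.70° ✓; |DT| = 12.00 ✓; ∠DTG = 81.90° ✓; |TG| = 24.30 ✗.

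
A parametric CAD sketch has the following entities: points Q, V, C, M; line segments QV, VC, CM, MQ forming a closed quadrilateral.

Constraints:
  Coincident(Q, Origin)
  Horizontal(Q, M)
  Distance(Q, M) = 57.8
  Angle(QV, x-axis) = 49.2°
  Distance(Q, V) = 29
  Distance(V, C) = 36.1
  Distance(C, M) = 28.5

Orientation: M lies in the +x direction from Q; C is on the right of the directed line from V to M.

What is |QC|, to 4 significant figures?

33.95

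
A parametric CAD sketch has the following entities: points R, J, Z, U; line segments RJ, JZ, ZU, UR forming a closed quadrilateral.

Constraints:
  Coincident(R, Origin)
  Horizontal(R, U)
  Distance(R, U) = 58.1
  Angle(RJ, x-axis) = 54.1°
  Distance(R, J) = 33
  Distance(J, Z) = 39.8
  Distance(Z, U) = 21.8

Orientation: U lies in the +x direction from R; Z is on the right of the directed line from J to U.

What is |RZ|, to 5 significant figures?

38.920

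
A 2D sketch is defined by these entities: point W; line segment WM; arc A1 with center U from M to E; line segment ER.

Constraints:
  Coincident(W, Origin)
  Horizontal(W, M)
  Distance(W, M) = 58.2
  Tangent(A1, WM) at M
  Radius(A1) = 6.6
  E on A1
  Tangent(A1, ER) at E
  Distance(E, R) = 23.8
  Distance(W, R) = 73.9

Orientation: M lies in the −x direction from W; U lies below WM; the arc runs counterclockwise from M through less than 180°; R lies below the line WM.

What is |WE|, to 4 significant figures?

65.00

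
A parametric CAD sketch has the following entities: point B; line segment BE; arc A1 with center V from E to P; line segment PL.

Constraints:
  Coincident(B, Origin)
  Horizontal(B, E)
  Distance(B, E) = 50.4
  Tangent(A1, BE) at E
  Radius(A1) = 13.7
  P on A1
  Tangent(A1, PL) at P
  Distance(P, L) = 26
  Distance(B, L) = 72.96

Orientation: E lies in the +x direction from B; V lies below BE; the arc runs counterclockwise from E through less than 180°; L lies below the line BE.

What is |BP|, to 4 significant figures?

47.40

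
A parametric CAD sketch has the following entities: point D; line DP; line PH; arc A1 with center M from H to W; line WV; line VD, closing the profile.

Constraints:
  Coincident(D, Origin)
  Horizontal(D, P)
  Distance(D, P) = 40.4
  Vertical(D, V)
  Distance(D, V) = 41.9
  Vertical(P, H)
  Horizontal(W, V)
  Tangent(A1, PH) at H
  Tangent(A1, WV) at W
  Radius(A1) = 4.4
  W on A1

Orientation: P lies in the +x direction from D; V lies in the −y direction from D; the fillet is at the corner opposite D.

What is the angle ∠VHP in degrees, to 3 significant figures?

96.2°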